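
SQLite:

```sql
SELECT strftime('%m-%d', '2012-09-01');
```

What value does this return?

`%m-%d` extracts the month-day: 09-01.

09-01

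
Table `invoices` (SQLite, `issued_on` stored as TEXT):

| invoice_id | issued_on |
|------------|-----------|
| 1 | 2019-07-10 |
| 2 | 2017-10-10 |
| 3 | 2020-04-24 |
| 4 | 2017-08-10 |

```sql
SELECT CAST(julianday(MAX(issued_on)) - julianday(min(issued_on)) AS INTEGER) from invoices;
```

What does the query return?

988

MIN = 2017-08-10, MAX = 2020-04-24.
21 days remain in August 2017 after the 10th (31 − 10).
Full months from September 2017 through March 2020 contribute their day counts.
Then 24 days into April 2020.
Total: 21 + 30 + 31 + 30 + 31 + 31 + 28 + 31 + 30 + 31 + 30 + 31 + 31 + 30 + 31 + 30 + 31 + 31 + 28 + 31 + 30 + 31 + 30 + 31 + 31 + 30 + 31 + 30 + 31 + 31 + 29 + 31 + 24 = 988.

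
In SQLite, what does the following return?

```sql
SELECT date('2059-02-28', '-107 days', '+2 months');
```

2059-01-13

Applying '-107 days' to 2059-02-28: counting 107 days back gives 2058-11-13.
Adding +2 months to 2058-11-13 gives 2059-01-13.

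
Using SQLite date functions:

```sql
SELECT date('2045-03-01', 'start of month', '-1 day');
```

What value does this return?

2045-02-28

`start of month` rewinds 2045-03-01 to 2045-03-01.
Going back 1 day from 2045-03-01 reaches 2045-02-28 (last day of February, 28 days).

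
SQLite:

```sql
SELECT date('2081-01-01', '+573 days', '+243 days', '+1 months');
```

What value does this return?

2083-04-28

Applying '+573 days' to 2081-01-01: counting 573 days forward gives 2082-07-28.
Applying '+243 days' to 2082-07-28: counting 243 days forward gives 2083-03-28.
Adding +1 month to 2083-03-28 gives 2083-04-28.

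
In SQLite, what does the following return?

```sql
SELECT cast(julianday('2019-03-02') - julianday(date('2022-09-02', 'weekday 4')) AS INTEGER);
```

-1286

`weekday 4` advances to the next Thursday; 2022-09-02 is a Friday, so it moves forward to 2022-09-08.
29 days remain in March 2019 after the 2nd (31 − 2).
Full months from April 2019 through August 2022 contribute their day counts.
Then 8 days into September 2022.
Total: 29 + 30 + 31 + 30 + 31 + 31 + 30 + 31 + 30 + 31 + 31 + 29 + 31 + 30 + 31 + 30 + 31 + 31 + 30 + 31 + 30 + 31 + 31 + 28 + 31 + 30 + 31 + 30 + 31 + 31 + 30 + 31 + 30 + 31 + 31 + 28 + 31 + 30 + 31 + 30 + 31 + 31 + 8 = 1286.
The subtraction is earlier − later, so the result is −1286 → -1286.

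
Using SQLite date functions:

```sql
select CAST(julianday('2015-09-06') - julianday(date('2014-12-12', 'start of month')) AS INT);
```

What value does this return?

`start of month` rewinds 2014-12-12 to 2014-12-01.
30 days remain in December 2014 after the 1st (31 − 1).
Full months from January 2015 through August 2015 contribute their day counts.
Then 6 days into September 2015.
Total: 30 + 31 + 28 + 31 + 30 + 31 + 30 + 31 + 31 + 6 = 279.

279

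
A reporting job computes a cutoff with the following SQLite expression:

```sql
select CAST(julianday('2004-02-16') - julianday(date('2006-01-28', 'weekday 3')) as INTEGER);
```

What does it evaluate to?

-716

`weekday 3` advances to the next Wednesday; 2006-01-28 is a Saturday, so it moves forward to 2006-02-01.
13 days remain in February 2004 after the 16th (29 − 16).
Full months from March 2004 through January 2006 contribute their day counts.
Then 1 day into February 2006.
Total: 13 + 31 + 30 + 31 + 30 + 31 + 31 + 30 + 31 + 30 + 31 + 31 + 28 + 31 + 30 + 31 + 30 + 31 + 31 + 30 + 31 + 30 + 31 + 31 + 1 = 716.
The subtraction is earlier − later, so the result is −716 → -716.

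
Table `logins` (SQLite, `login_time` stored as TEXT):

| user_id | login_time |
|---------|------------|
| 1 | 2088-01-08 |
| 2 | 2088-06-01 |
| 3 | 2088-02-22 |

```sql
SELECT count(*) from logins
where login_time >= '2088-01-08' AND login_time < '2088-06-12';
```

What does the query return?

3

Rows in [2088-01-08, 2088-06-12): 2088-01-08, 2088-06-01, 2088-02-22 → 3 rows.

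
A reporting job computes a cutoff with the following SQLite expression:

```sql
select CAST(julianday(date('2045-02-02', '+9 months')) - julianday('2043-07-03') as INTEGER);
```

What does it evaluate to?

853

Adding +9 months to 2045-02-02 gives 2045-11-02.
28 days remain in July 2043 after the 3rd (31 − 3).
Full months from August 2043 through October 2045 contribute their day counts.
Then 2 days into November 2045.
Total: 28 + 31 + 30 + 31 + 30 + 31 + 31 + 29 + 31 + 30 + 31 + 30 + 31 + 31 + 30 + 31 + 30 + 31 + 31 + 28 + 31 + 30 + 31 + 30 + 31 + 31 + 30 + 31 + 2 = 853.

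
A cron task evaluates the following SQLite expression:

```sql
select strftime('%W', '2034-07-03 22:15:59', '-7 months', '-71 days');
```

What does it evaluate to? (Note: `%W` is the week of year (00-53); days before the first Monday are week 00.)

38

First apply '-7 months', '-71 days': 2034-07-03 22:15:59 → 2033-09-23 22:15:59.
2033-09-23 is a Friday. SQLite's %W counts Mondays since the year started; the result is 38.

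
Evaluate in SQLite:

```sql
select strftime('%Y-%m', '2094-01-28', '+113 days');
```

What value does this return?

First apply '+113 days': 2094-01-28 → 2094-05-21.
`%Y-%m` extracts the year-month: 2094-05.

2094-05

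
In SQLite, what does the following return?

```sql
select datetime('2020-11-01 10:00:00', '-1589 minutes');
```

1589 minutes = 26h 29m; -1589 minutes from 2020-11-01 10:00:00 is 2020-10-31 07:31:00 (crosses midnight).

2020-10-31 07:31:00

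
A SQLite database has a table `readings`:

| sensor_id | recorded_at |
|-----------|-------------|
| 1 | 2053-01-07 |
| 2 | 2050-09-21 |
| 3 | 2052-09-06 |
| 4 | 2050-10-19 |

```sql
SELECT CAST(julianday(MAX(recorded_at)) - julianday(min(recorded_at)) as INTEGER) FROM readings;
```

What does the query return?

MIN = 2050-09-21, MAX = 2053-01-07.
9 days remain in September 2050 after the 21st (30 − 21).
Full months from October 2050 through December 2052 contribute their day counts.
Then 7 days into January 2053.
Total: 9 + 31 + 30 + 31 + 31 + 28 + 31 + 30 + 31 + 30 + 31 + 31 + 30 + 31 + 30 + 31 + 31 + 29 + 31 + 30 + 31 + 30 + 31 + 31 + 30 + 31 + 30 + 31 + 7 = 839.

839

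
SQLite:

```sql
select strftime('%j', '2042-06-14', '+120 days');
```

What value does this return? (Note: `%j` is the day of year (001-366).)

285

First apply '+120 days': 2042-06-14 → 2042-10-12.
Day-of-year for 2042-10-12: days since 2042-01-01 inclusive = 285, zero-padded to 285.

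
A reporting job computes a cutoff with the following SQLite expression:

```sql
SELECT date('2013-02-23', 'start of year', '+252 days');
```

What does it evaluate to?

`start of year` rewinds 2013-02-23 to 2013-01-01.
Applying '+252 days' to 2013-01-01: counting 252 days forward gives 2013-09-10.

2013-09-10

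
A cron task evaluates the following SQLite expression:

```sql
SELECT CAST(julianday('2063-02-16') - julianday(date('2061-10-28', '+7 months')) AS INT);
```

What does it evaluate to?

Adding +7 months to 2061-10-28 gives 2062-05-28.
3 days remain in May 2062 after the 28th (31 − 28).
Full months from June 2062 through January 2063 contribute their day counts.
Then 16 days into February 2063.
Total: 3 + 30 + 31 + 31 + 30 + 31 + 30 + 31 + 31 + 16 = 264.

264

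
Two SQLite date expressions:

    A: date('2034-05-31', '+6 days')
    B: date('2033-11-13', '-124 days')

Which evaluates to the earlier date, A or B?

B

A = 2034-06-06.
B = 2033-07-12.
B is earlier.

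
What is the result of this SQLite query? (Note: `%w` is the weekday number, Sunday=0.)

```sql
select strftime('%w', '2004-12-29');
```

2004-12-29 is a Wednesday; with Sunday=0 that is 3.

3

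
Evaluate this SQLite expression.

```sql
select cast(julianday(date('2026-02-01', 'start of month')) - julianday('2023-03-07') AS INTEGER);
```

`start of month` rewinds 2026-02-01 to 2026-02-01.
24 days remain in March 2023 after the 7th (31 − 7).
Full months from April 2023 through January 2026 contribute their day counts.
Then 1 day into February 2026.
Total: 24 + 30 + 31 + 30 + 31 + 31 + 30 + 31 + 30 + 31 + 31 + 29 + 31 + 30 + 31 + 30 + 31 + 31 + 30 + 31 + 30 + 31 + 31 + 28 + 31 + 30 + 31 + 30 + 31 + 31 + 30 + 31 + 30 + 31 + 31 + 1 = 1062.

1062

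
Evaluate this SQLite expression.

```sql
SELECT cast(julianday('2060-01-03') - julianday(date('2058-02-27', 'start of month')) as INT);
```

`start of month` rewinds 2058-02-27 to 2058-02-01.
27 days remain in February 2058 after the 1st (28 − 1).
Full months from March 2058 through December 2059 contribute their day counts.
Then 3 days into January 2060.
Total: 27 + 31 + 30 + 31 + 30 + 31 + 31 + 30 + 31 + 30 + 31 + 31 + 28 + 31 + 30 + 31 + 30 + 31 + 31 + 30 + 31 + 30 + 31 + 3 = 701.

701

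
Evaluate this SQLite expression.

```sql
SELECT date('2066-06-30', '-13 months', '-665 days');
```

2063-08-04

Adding -13 months to 2066-06-30 gives 2065-05-30.
Applying '-665 days' to 2065-05-30: counting 665 days back gives 2063-08-04.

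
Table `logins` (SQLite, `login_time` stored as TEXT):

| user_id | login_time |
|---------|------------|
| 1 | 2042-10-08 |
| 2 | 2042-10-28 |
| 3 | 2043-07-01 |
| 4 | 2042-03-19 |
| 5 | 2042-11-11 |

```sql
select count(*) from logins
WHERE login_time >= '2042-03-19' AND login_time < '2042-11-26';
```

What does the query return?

Rows in [2042-03-19, 2042-11-26): 2042-10-08, 2042-10-28, 2042-03-19, 2042-11-11 → 4 rows.

4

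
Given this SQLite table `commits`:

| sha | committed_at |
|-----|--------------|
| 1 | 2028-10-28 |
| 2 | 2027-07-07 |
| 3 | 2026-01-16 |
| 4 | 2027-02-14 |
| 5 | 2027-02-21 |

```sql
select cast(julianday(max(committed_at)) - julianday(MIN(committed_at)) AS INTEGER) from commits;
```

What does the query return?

MIN = 2026-01-16, MAX = 2028-10-28.
15 days remain in January 2026 after the 16th (31 − 16).
Full months from February 2026 through September 2028 contribute their day counts.
Then 28 days into October 2028.
Total: 15 + 28 + 31 + 30 + 31 + 30 + 31 + 31 + 30 + 31 + 30 + 31 + 31 + 28 + 31 + 30 + 31 + 30 + 31 + 31 + 30 + 31 + 30 + 31 + 31 + 29 + 31 + 30 + 31 + 30 + 31 + 31 + 30 + 28 = 1016.

1016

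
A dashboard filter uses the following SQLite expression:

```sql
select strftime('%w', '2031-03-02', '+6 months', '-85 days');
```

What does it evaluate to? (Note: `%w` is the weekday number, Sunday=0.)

First apply '+6 months', '-85 days': 2031-03-02 → 2031-06-09.
2031-06-09 is a Monday; with Sunday=0 that is 1.

1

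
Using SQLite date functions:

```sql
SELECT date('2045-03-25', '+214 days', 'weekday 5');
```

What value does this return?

2045-10-27

Applying '+214 days' to 2045-03-25: counting 214 days forward gives 2045-10-25.
`weekday 5` advances to the next Friday; 2045-10-25 is a Wednesday, so it moves forward to 2045-10-27.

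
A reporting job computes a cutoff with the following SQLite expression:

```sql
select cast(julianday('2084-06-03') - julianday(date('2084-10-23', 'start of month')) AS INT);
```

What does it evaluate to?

-120

`start of month` rewinds 2084-10-23 to 2084-10-01.
27 days remain in June 2084 after the 3rd (30 − 3).
July 2084: 31 days.
August 2084: 31 days.
September 2084: 30 days.
Then 1 day into October 2084.
Total: 27 + 31 + 31 + 30 + 1 = 120.
The subtraction is earlier − later, so the result is −120 → -120.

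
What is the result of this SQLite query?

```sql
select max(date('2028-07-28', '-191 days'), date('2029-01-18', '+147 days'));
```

2029-06-14

date('2028-07-28', '-191 days') → 2028-01-19.
date('2029-01-18', '+147 days') → 2029-06-14.
Later of the two is 2029-06-14.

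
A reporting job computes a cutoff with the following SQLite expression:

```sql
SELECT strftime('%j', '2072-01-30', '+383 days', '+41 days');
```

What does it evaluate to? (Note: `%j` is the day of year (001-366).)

088

First apply '+383 days', '+41 days': 2072-01-30 → 2073-03-29.
Day-of-year for 2073-03-29: days since 2073-01-01 inclusive = 88, zero-padded to 088.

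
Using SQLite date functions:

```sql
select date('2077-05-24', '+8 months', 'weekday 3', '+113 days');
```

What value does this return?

Adding +8 months to 2077-05-24 gives 2078-01-24.
`weekday 3` advances to the next Wednesday; 2078-01-24 is a Monday, so it moves forward to 2078-01-26.
Applying '+113 days' to 2078-01-26: counting 113 days forward gives 2078-05-19.

2078-05-19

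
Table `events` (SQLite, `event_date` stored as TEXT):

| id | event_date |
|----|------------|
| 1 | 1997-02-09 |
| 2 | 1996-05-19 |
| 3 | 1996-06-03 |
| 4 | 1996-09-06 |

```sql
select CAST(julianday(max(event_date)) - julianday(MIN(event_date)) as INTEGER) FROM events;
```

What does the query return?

MIN = 1996-05-19, MAX = 1997-02-09.
12 days remain in May 1996 after the 19th (31 − 19).
Full months from June 1996 through January 1997 contribute their day counts.
Then 9 days into February 1997.
Total: 12 + 30 + 31 + 31 + 30 + 31 + 30 + 31 + 31 + 9 = 266.

266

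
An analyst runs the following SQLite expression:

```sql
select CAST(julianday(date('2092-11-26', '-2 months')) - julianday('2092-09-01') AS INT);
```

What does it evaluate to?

Adding -2 months to 2092-11-26 gives 2092-09-26.
Both dates are in September 2092: 26 − 1 = 25.

25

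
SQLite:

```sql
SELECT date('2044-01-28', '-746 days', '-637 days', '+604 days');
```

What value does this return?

Applying '-746 days' to 2044-01-28: counting 746 days back gives 2042-01-12.
Applying '-637 days' to 2042-01-12: counting 637 days back gives 2040-04-15.
Applying '+604 days' to 2040-04-15: counting 604 days forward gives 2041-12-10.

2041-12-10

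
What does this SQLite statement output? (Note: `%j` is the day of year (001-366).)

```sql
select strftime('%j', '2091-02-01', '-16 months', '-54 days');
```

First apply '-16 months', '-54 days': 2091-02-01 → 2089-08-08.
Day-of-year for 2089-08-08: days since 2089-01-01 inclusive = 220, zero-padded to 220.

220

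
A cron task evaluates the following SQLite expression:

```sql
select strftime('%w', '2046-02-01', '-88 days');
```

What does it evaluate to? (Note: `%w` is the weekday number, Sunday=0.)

First apply '-88 days': 2046-02-01 → 2045-11-05.
2045-11-05 is a Sunday; with Sunday=0 that is 0.

0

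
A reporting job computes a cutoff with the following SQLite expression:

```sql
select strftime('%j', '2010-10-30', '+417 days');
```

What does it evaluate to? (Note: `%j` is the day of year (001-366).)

355

First apply '+417 days': 2010-10-30 → 2011-12-21.
Day-of-year for 2011-12-21: days since 2011-01-01 inclusive = 355, zero-padded to 355.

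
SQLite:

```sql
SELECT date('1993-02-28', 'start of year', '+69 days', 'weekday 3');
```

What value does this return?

1993-03-17

`start of year` rewinds 1993-02-28 to 1993-01-01.
Applying '+69 days' to 1993-01-01: counting 69 days forward gives 1993-03-11.
`weekday 3` advances to the next Wednesday; 1993-03-11 is a Thursday, so it moves forward to 1993-03-17.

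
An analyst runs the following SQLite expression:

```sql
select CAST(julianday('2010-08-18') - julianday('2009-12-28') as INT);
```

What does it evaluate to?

3 days remain in December 2009 after the 28th (31 − 28).
Full months from January 2010 through July 2010 contribute their day counts.
Then 18 days into August 2010.
Total: 3 + 31 + 28 + 31 + 30 + 31 + 30 + 31 + 18 = 233.

233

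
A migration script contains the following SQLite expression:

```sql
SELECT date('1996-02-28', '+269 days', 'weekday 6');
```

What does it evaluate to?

1996-11-23

Applying '+269 days' to 1996-02-28: counting 269 days forward gives 1996-11-23.
`weekday 6` advances to the next Saturday; 1996-11-23 is already a Saturday, so it stays at 1996-11-23.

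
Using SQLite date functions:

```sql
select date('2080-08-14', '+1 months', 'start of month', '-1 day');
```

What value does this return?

Adding +1 month to 2080-08-14 gives 2080-09-14.
`start of month` rewinds 2080-09-14 to 2080-09-01.
Going back 1 day from 2080-09-01 reaches 2080-08-31 (last day of August, 31 days).

2080-08-31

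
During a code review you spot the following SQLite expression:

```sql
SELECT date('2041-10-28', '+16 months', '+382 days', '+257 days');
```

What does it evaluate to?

2044-11-28

Adding +16 months to 2041-10-28 gives 2043-02-28.
Applying '+382 days' to 2043-02-28: counting 382 days forward gives 2044-03-16.
Applying '+257 days' to 2044-03-16: counting 257 days forward gives 2044-11-28.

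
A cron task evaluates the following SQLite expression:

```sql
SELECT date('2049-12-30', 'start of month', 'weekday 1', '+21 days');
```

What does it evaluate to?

2049-12-27

`start of month` rewinds 2049-12-30 to 2049-12-01.
`weekday 1` advances to the next Monday; 2049-12-01 is a Wednesday, so it moves forward to 2049-12-06.
Advancing 21 more days within December lands on 2049-12-27.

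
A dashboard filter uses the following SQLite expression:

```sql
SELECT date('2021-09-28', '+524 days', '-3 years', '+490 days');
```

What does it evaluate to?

2021-07-09

Applying '+524 days' to 2021-09-28: counting 524 days forward gives 2023-03-06.
Adding -3 years to 2023-03-06 gives 2020-03-06.
Applying '+490 days' to 2020-03-06: counting 490 days forward gives 2021-07-09.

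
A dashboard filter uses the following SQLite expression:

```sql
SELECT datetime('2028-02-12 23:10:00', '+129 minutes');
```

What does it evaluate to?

129 minutes = 2h 9m; +129 minutes from 2028-02-12 23:10:00 is 2028-02-13 01:19:00 (crosses midnight).

2028-02-13 01:19:00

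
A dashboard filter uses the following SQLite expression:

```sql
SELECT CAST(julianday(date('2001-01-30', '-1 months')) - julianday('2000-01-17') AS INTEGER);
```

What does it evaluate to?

Adding -1 month to 2001-01-30 gives 2000-12-30.
14 days remain in January 2000 after the 17th (31 − 17).
Full months from February 2000 through November 2000 contribute their day counts.
Then 30 days into December 2000.
Total: 14 + 29 + 31 + 30 + 31 + 30 + 31 + 31 + 30 + 31 + 30 + 30 = 348.

348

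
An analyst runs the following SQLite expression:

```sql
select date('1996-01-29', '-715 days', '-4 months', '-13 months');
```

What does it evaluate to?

1992-09-13

Applying '-715 days' to 1996-01-29: counting 715 days back gives 1994-02-13.
Adding -4 months to 1994-02-13 gives 1993-10-13.
Adding -13 months to 1993-10-13 gives 1992-09-13.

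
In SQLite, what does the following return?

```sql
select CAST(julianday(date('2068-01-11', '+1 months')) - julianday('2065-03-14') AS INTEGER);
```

Adding +1 month to 2068-01-11 gives 2068-02-11.
17 days remain in March 2065 after the 14th (31 − 14).
Full months from April 2065 through January 2068 contribute their day counts.
Then 11 days into February 2068.
Total: 17 + 30 + 31 + 30 + 31 + 31 + 30 + 31 + 30 + 31 + 31 + 28 + 31 + 30 + 31 + 30 + 31 + 31 + 30 + 31 + 30 + 31 + 31 + 28 + 31 + 30 + 31 + 30 + 31 + 31 + 30 + 31 + 30 + 31 + 31 + 11 = 1064.

1064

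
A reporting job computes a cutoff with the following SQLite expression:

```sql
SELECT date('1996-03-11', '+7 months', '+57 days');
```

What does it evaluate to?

Adding +7 months to 1996-03-11 gives 1996-10-11.
Applying '+57 days' to 1996-10-11: counting 57 days forward gives 1996-12-07.

1996-12-07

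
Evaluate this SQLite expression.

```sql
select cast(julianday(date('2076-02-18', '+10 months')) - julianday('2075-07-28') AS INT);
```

Adding +10 months to 2076-02-18 gives 2076-12-18.
3 days remain in July 2075 after the 28th (31 − 28).
Full months from August 2075 through November 2076 contribute their day counts.
Then 18 days into December 2076.
Total: 3 + 31 + 30 + 31 + 30 + 31 + 31 + 29 + 31 + 30 + 31 + 30 + 31 + 31 + 30 + 31 + 30 + 18 = 509.

509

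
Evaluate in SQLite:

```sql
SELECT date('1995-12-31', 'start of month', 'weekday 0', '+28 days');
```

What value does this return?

1995-12-31

`start of month` rewinds 1995-12-31 to 1995-12-01.
`weekday 0` advances to the next Sunday; 1995-12-01 is a Friday, so it moves forward to 1995-12-03.
Advancing 28 more days within December lands on 1995-12-31.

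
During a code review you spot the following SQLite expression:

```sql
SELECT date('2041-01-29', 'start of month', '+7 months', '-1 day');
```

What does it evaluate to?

`start of month` rewinds 2041-01-29 to 2041-01-01.
Adding +7 months to 2041-01-01 gives 2041-08-01.
Going back 1 day from 2041-08-01 reaches 2041-07-31 (last day of July, 31 days).

2041-07-31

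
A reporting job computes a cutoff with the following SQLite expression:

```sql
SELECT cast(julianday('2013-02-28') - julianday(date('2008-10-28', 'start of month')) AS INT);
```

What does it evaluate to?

1611

`start of month` rewinds 2008-10-28 to 2008-10-01.
30 days remain in October 2008 after the 1st (31 − 1).
Full months from November 2008 through January 2013 contribute their day counts.
Then 28 days into February 2013.
Total: 30 + 30 + 31 + 31 + 28 + 31 + 30 + 31 + 30 + 31 + 31 + 30 + 31 + 30 + 31 + 31 + 28 + 31 + 30 + 31 + 30 + 31 + 31 + 30 + 31 + 30 + 31 + 31 + 28 + 31 + 30 + 31 + 30 + 31 + 31 + 30 + 31 + 30 + 31 + 31 + 29 + 31 + 30 + 31 + 30 + 31 + 31 + 30 + 31 + 30 + 31 + 31 + 28 = 1611.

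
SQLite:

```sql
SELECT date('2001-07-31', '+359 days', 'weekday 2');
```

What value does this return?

2002-07-30

Applying '+359 days' to 2001-07-31: counting 359 days forward gives 2002-07-25.
`weekday 2` advances to the next Tuesday; 2002-07-25 is a Thursday, so it moves forward to 2002-07-30.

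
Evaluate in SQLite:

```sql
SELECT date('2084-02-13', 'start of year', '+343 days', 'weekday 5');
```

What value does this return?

2084-12-15

`start of year` rewinds 2084-02-13 to 2084-01-01.
Applying '+343 days' to 2084-01-01: counting 343 days forward gives 2084-12-09.
`weekday 5` advances to the next Friday; 2084-12-09 is a Saturday, so it moves forward to 2084-12-15.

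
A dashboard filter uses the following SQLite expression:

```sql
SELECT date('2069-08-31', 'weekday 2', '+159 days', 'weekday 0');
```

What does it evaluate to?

`weekday 2` advances to the next Tuesday; 2069-08-31 is a Saturday, so it moves forward to 2069-09-03.
Applying '+159 days' to 2069-09-03: counting 159 days forward gives 2070-02-09.
`weekday 0` advances to the next Sunday; 2070-02-09 is already a Sunday, so it stays at 2070-02-09.

2070-02-09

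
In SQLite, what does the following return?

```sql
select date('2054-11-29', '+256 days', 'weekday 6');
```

Applying '+256 days' to 2054-11-29: counting 256 days forward gives 2055-08-12.
`weekday 6` advances to the next Saturday; 2055-08-12 is a Thursday, so it moves forward to 2055-08-14.

2055-08-14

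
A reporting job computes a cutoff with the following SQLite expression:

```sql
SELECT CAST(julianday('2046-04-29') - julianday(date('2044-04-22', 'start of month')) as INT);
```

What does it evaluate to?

`start of month` rewinds 2044-04-22 to 2044-04-01.
29 days remain in April 2044 after the 1st (30 − 1).
Full months from May 2044 through March 2046 contribute their day counts.
Then 29 days into April 2046.
Total: 29 + 31 + 30 + 31 + 31 + 30 + 31 + 30 + 31 + 31 + 28 + 31 + 30 + 31 + 30 + 31 + 31 + 30 + 31 + 30 + 31 + 31 + 28 + 31 + 29 = 758.

758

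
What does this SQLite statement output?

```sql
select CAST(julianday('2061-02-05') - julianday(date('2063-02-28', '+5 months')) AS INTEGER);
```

Adding +5 months to 2063-02-28 gives 2063-07-28.
23 days remain in February 2061 after the 5th (28 − 5).
Full months from March 2061 through June 2063 contribute their day counts.
Then 28 days into July 2063.
Total: 23 + 31 + 30 + 31 + 30 + 31 + 31 + 30 + 31 + 30 + 31 + 31 + 28 + 31 + 30 + 31 + 30 + 31 + 31 + 30 + 31 + 30 + 31 + 31 + 28 + 31 + 30 + 31 + 30 + 28 = 903.
The subtraction is earlier − later, so the result is −903 → -903.

-903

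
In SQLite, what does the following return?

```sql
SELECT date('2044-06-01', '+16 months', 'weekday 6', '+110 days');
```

2046-01-25

Adding +16 months to 2044-06-01 gives 2045-10-01.
`weekday 6` advances to the next Saturday; 2045-10-01 is a Sunday, so it moves forward to 2045-10-07.
Applying '+110 days' to 2045-10-07: counting 110 days forward gives 2046-01-25.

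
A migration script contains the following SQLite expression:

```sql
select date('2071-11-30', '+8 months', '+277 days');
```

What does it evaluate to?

Adding +8 months to 2071-11-30 gives 2072-07-30.
Applying '+277 days' to 2072-07-30: counting 277 days forward gives 2073-05-03.

2073-05-03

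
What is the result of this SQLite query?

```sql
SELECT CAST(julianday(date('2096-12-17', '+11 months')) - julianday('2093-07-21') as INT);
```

Adding +11 months to 2096-12-17 gives 2097-11-17.
10 days remain in July 2093 after the 21st (31 − 21).
Full months from August 2093 through October 2097 contribute their day counts.
Then 17 days into November 2097.
Total: 10 + 31 + 30 + 31 + 30 + 31 + 31 + 28 + 31 + 30 + 31 + 30 + 31 + 31 + 30 + 31 + 30 + 31 + 31 + 28 + 31 + 30 + 31 + 30 + 31 + 31 + 30 + 31 + 30 + 31 + 31 + 29 + 31 + 30 + 31 + 30 + 31 + 31 + 30 + 31 + 30 + 31 + 31 + 28 + 31 + 30 + 31 + 30 + 31 + 31 + 30 + 31 + 17 = 1580.

1580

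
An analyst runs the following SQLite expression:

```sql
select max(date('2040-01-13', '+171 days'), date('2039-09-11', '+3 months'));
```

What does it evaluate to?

date('2040-01-13', '+171 days') → 2040-07-02.
date('2039-09-11', '+3 months') → 2039-12-11.
Later of the two is 2040-07-02.

2040-07-02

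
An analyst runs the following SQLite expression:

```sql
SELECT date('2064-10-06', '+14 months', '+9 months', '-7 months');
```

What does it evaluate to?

Adding +14 months to 2064-10-06 gives 2065-12-06.
Adding +9 months to 2065-12-06 gives 2066-09-06.
Adding -7 months to 2066-09-06 gives 2066-02-06.

2066-02-06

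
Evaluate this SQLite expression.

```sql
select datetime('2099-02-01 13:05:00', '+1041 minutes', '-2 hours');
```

1041 minutes = 17h 21m; +1041 minutes from 2099-02-01 13:05:00 is 2099-02-02 06:26:00 (crosses midnight).
-2 hours from 2099-02-02 06:26:00 is 2099-02-02 04:26:00.

2099-02-02 04:26:00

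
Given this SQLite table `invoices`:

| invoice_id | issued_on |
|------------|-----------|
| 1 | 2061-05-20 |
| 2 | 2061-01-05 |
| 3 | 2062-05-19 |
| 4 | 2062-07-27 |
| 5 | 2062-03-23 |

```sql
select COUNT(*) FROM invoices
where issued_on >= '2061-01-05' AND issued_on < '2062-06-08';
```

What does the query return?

Rows in [2061-01-05, 2062-06-08): 2061-05-20, 2061-01-05, 2062-05-19, 2062-03-23 → 4 rows.

4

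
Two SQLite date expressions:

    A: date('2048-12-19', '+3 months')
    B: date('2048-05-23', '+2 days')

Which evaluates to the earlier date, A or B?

A = 2049-03-19.
B = 2048-05-25.
B is earlier.

B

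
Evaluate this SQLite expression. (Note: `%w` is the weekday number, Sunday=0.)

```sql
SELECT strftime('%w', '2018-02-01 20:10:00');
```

4

2018-02-01 is a Thursday; with Sunday=0 that is 4.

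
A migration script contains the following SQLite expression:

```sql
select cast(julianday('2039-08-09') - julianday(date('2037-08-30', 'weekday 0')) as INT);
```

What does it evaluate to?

709

`weekday 0` advances to the next Sunday; 2037-08-30 is already a Sunday, so it stays at 2037-08-30.
1 day remains in August 2037 after the 30th (31 − 30).
Full months from September 2037 through July 2039 contribute their day counts.
Then 9 days into August 2039.
Total: 1 + 30 + 31 + 30 + 31 + 31 + 28 + 31 + 30 + 31 + 30 + 31 + 31 + 30 + 31 + 30 + 31 + 31 + 28 + 31 + 30 + 31 + 30 + 31 + 9 = 709.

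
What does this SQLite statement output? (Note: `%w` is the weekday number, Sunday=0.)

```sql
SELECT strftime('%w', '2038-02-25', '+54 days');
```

First apply '+54 days': 2038-02-25 → 2038-04-20.
2038-04-20 is a Tuesday; with Sunday=0 that is 2.

2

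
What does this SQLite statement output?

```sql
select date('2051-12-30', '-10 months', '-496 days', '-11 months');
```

Adding -10 months to 2051-12-30 targets 2051-02-30. February 2051 has only 28 days, so SQLite normalizes the 2-day overflow forward to 2051-03-02.
Applying '-496 days' to 2051-03-02: counting 496 days back gives 2049-10-22.
Adding -11 months to 2049-10-22 gives 2048-11-22.

2048-11-22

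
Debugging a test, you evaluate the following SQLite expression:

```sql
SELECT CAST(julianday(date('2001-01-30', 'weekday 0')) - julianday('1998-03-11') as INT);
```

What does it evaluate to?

1061

`weekday 0` advances to the next Sunday; 2001-01-30 is a Tuesday, so it moves forward to 2001-02-04.
20 days remain in March 1998 after the 11th (31 − 11).
Full months from April 1998 through January 2001 contribute their day counts.
Then 4 days into February 2001.
Total: 20 + 30 + 31 + 30 + 31 + 31 + 30 + 31 + 30 + 31 + 31 + 28 + 31 + 30 + 31 + 30 + 31 + 31 + 30 + 31 + 30 + 31 + 31 + 29 + 31 + 30 + 31 + 30 + 31 + 31 + 30 + 31 + 30 + 31 + 31 + 4 = 1061.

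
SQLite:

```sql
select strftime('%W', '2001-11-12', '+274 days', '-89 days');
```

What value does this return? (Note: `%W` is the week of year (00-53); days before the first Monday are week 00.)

First apply '+274 days', '-89 days': 2001-11-12 → 2002-05-16.
2002-05-16 is a Thursday. SQLite's %W counts Mondays since the year started; the result is 19.

19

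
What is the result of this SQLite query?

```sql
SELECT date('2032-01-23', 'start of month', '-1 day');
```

2031-12-31

`start of month` rewinds 2032-01-23 to 2032-01-01.
Going back 1 day from 2032-01-01 reaches 2031-12-31 (last day of December, 31 days).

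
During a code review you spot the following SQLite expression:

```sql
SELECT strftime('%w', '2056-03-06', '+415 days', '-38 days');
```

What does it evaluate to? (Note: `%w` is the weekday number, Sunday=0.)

0

First apply '+415 days', '-38 days': 2056-03-06 → 2057-03-18.
2057-03-18 is a Sunday; with Sunday=0 that is 0.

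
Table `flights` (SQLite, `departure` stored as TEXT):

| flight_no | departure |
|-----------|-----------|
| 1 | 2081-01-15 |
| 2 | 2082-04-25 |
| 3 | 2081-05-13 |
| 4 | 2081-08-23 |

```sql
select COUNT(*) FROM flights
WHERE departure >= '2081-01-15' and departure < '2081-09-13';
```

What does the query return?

Rows in [2081-01-15, 2081-09-13): 2081-01-15, 2081-05-13, 2081-08-23 → 3 rows.

3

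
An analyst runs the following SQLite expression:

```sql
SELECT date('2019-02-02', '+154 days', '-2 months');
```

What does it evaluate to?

2019-05-06

Applying '+154 days' to 2019-02-02: counting 154 days forward gives 2019-07-06.
Adding -2 months to 2019-07-06 gives 2019-05-06.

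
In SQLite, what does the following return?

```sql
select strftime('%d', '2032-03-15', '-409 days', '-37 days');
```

First apply '-409 days', '-37 days': 2032-03-15 → 2030-12-25.
`%d` extracts the 2-digit day of month: 25.

25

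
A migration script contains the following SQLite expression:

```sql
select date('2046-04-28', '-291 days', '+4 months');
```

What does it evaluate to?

2045-11-11

Applying '-291 days' to 2046-04-28: counting 291 days back gives 2045-07-11.
Adding +4 months to 2045-07-11 gives 2045-11-11.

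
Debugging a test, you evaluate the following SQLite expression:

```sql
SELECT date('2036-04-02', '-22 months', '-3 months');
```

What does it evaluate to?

Adding -22 months to 2036-04-02 gives 2034-06-02.
Adding -3 months to 2034-06-02 gives 2034-03-02.

2034-03-02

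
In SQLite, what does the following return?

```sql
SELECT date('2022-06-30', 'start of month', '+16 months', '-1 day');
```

`start of month` rewinds 2022-06-30 to 2022-06-01.
Adding +16 months to 2022-06-01 gives 2023-10-01.
Going back 1 day from 2023-10-01 reaches 2023-09-30 (last day of September, 30 days).

2023-09-30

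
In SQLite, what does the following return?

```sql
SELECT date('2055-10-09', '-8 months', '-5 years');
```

Adding -8 months to 2055-10-09 gives 2055-02-09.
Adding -5 years to 2055-02-09 gives 2050-02-09.

2050-02-09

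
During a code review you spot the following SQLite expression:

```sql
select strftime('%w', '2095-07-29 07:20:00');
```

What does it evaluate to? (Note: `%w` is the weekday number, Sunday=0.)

5

2095-07-29 is a Friday; with Sunday=0 that is 5.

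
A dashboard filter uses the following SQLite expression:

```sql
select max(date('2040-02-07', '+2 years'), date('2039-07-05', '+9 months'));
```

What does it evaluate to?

2042-02-07

date('2040-02-07', '+2 years') → 2042-02-07.
date('2039-07-05', '+9 months') → 2040-04-05.
Later of the two is 2042-02-07.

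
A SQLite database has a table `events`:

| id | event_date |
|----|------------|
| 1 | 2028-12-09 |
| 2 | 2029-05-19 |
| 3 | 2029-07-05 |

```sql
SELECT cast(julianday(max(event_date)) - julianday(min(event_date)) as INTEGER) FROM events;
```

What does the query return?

MIN = 2028-12-09, MAX = 2029-07-05.
22 days remain in December 2028 after the 9th (31 − 9).
Full months from January 2029 through June 2029 contribute their day counts.
Then 5 days into July 2029.
Total: 22 + 31 + 28 + 31 + 30 + 31 + 30 + 5 = 208.

208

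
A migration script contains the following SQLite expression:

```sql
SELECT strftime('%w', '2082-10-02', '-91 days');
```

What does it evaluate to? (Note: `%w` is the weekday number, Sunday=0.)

First apply '-91 days': 2082-10-02 → 2082-07-03.
2082-07-03 is a Friday; with Sunday=0 that is 5.

5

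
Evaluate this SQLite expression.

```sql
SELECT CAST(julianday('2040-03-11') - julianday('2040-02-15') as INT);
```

25

14 days remain in February 2040 after the 15th (29 − 15).
Then 11 days into March 2040.
Total: 14 + 11 = 25.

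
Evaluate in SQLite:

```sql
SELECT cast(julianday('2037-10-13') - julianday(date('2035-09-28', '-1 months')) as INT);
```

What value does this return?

Adding -1 month to 2035-09-28 gives 2035-08-28.
3 days remain in August 2035 after the 28th (31 − 28).
Full months from September 2035 through September 2037 contribute their day counts.
Then 13 days into October 2037.
Total: 3 + 30 + 31 + 30 + 31 + 31 + 29 + 31 + 30 + 31 + 30 + 31 + 31 + 30 + 31 + 30 + 31 + 31 + 28 + 31 + 30 + 31 + 30 + 31 + 31 + 30 + 13 = 777.

777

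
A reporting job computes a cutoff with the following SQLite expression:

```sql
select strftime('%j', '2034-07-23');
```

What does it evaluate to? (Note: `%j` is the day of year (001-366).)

Day-of-year for 2034-07-23: days since 2034-01-01 inclusive = 204, zero-padded to 204.

204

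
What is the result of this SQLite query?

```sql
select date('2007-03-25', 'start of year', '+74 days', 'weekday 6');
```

`start of year` rewinds 2007-03-25 to 2007-01-01.
Applying '+74 days' to 2007-01-01: counting 74 days forward gives 2007-03-16.
`weekday 6` advances to the next Saturday; 2007-03-16 is a Friday, so it moves forward to 2007-03-17.

2007-03-17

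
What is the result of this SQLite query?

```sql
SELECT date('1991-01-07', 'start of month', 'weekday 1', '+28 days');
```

1991-02-04

`start of month` rewinds 1991-01-07 to 1991-01-01.
`weekday 1` advances to the next Monday; 1991-01-01 is a Tuesday, so it moves forward to 1991-01-07.
January 1991 has 31 days; 24 remain after the 7th, so 25 days reach 1991-02-01.
Advancing 3 more days within February lands on 1991-02-04.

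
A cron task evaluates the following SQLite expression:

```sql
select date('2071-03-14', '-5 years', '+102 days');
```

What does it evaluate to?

Adding -5 years to 2071-03-14 gives 2066-03-14.
Applying '+102 days' to 2066-03-14: counting 102 days forward gives 2066-06-24.

2066-06-24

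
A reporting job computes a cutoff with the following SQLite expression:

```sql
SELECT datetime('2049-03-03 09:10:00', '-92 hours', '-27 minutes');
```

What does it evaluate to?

-92 hours from 2049-03-03 09:10:00 is 2049-02-27 13:10:00 (crosses midnight).
-27 minutes from 2049-02-27 13:10:00 is 2049-02-27 12:43:00.

2049-02-27 12:43:00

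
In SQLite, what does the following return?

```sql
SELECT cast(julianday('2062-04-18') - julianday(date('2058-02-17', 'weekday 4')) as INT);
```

`weekday 4` advances to the next Thursday; 2058-02-17 is a Sunday, so it moves forward to 2058-02-21.
7 days remain in February 2058 after the 21st (28 − 21).
Full months from March 2058 through March 2062 contribute their day counts.
Then 18 days into April 2062.
Total: 7 + 31 + 30 + 31 + 30 + 31 + 31 + 30 + 31 + 30 + 31 + 31 + 28 + 31 + 30 + 31 + 30 + 31 + 31 + 30 + 31 + 30 + 31 + 31 + 29 + 31 + 30 + 31 + 30 + 31 + 31 + 30 + 31 + 30 + 31 + 31 + 28 + 31 + 30 + 31 + 30 + 31 + 31 + 30 + 31 + 30 + 31 + 31 + 28 + 31 + 18 = 1517.

1517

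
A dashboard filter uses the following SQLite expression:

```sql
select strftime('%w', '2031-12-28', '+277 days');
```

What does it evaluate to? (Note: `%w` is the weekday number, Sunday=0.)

4

First apply '+277 days': 2031-12-28 → 2032-09-30.
2032-09-30 is a Thursday; with Sunday=0 that is 4.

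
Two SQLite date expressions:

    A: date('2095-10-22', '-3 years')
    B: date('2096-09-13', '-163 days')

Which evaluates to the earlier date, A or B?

A = 2092-10-22.
B = 2096-04-03.
A is earlier.

A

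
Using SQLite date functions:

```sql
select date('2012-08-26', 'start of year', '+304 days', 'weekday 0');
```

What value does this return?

`start of year` rewinds 2012-08-26 to 2012-01-01.
Applying '+304 days' to 2012-01-01: counting 304 days forward gives 2012-10-31.
`weekday 0` advances to the next Sunday; 2012-10-31 is a Wednesday, so it moves forward to 2012-11-04.

2012-11-04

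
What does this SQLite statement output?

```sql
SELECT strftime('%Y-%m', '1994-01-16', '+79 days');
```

1994-04

First apply '+79 days': 1994-01-16 → 1994-04-05.
`%Y-%m` extracts the year-month: 1994-04.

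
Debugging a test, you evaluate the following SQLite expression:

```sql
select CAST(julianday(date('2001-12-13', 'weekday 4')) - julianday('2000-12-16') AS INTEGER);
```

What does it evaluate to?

362

`weekday 4` advances to the next Thursday; 2001-12-13 is already a Thursday, so it stays at 2001-12-13.
15 days remain in December 2000 after the 16th (31 − 16).
Full months from January 2001 through November 2001 contribute their day counts.
Then 13 days into December 2001.
Total: 15 + 31 + 28 + 31 + 30 + 31 + 30 + 31 + 31 + 30 + 31 + 30 + 13 = 362.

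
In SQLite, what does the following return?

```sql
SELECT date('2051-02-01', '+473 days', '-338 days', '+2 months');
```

Applying '+473 days' to 2051-02-01: counting 473 days forward gives 2052-05-19.
Applying '-338 days' to 2052-05-19: counting 338 days back gives 2051-06-16.
Adding +2 months to 2051-06-16 gives 2051-08-16.

2051-08-16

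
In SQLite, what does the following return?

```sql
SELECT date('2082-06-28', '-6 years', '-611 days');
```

Adding -6 years to 2082-06-28 gives 2076-06-28.
Applying '-611 days' to 2076-06-28: counting 611 days back gives 2074-10-26.

2074-10-26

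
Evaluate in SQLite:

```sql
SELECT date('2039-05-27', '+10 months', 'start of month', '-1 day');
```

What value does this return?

Adding +10 months to 2039-05-27 gives 2040-03-27.
`start of month` rewinds 2040-03-27 to 2040-03-01.
Going back 1 day from 2040-03-01 reaches 2040-02-29 (last day of February, 29 days).

2040-02-29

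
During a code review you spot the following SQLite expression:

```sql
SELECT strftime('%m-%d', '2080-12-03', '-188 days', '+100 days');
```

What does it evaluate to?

First apply '-188 days', '+100 days': 2080-12-03 → 2080-09-06.
`%m-%d` extracts the month-day: 09-06.

09-06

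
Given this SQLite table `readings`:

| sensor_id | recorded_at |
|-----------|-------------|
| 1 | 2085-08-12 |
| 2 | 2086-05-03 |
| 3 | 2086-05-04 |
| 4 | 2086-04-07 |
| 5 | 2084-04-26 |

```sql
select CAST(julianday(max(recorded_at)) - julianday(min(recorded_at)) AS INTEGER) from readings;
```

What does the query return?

MIN = 2084-04-26, MAX = 2086-05-04.
4 days remain in April 2084 after the 26th (30 − 26).
Full months from May 2084 through April 2086 contribute their day counts.
Then 4 days into May 2086.
Total: 4 + 31 + 30 + 31 + 31 + 30 + 31 + 30 + 31 + 31 + 28 + 31 + 30 + 31 + 30 + 31 + 31 + 30 + 31 + 30 + 31 + 31 + 28 + 31 + 30 + 4 = 738.

738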